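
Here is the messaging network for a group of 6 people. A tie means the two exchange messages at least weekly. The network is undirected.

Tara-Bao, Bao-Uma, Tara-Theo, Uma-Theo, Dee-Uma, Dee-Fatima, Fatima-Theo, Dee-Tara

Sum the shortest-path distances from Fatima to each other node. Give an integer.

Distances from Fatima: Bao:3, Dee:1, Tara:2, Theo:1, Uma:2.
Sum = 3 + 1 + 2 + 1 + 2 = 9.

9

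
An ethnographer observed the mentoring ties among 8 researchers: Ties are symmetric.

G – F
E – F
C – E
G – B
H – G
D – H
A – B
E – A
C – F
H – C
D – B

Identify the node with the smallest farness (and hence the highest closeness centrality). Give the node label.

G

Farness (sum of distances to all others) for each node — A:13, B:12, C:12, D:14, E:12, F:12, G:11, H:12.
The smallest farness is 11, for G, so G has the highest closeness.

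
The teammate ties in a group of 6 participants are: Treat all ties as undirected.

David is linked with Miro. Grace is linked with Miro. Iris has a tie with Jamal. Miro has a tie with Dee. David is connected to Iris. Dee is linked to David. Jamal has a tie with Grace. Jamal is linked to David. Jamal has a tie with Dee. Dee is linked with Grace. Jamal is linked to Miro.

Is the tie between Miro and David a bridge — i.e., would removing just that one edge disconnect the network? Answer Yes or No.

Even without that edge, Miro still reaches David via Miro – Dee – David, so the network stays connected. Not a bridge.

No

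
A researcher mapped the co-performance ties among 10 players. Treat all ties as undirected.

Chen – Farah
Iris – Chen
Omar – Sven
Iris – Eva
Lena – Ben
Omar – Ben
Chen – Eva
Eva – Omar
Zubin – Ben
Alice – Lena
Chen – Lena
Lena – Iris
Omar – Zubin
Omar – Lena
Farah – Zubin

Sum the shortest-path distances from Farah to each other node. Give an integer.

18

Distances from Farah: Alice:3, Ben:2, Chen:1, Eva:2, Iris:2, Lena:2, Omar:2, Sven:3, Zubin:1.
Sum = 3 + 2 + 1 + 2 + 2 + 2 + 2 + 3 + 1 = 18.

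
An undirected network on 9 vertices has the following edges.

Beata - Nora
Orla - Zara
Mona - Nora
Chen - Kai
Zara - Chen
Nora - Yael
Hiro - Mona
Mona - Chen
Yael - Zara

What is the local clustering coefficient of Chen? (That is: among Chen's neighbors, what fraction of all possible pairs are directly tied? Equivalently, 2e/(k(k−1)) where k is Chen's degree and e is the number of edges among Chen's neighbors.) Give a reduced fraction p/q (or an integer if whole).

Chen's neighbors: Kai, Mona, and Zara (k = 3).
Possible neighbor pairs: C(3,2) = 3. Edges among them: none → e = 0.
Clustering(Chen) = 0/3 = 0.

0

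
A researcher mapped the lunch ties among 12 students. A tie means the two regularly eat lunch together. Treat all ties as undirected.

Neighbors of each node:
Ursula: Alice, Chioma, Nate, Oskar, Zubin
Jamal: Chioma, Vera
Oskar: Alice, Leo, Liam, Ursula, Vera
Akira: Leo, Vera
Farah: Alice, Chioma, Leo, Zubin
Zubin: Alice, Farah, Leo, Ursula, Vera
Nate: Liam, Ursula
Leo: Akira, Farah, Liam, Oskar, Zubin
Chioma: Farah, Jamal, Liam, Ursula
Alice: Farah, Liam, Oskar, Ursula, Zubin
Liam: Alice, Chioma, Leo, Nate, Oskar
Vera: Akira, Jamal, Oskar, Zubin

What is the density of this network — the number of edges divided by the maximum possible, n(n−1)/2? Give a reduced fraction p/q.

4/11

There are 24 edges and 12 nodes, so the maximum possible is C(12,2) = 66.
Density = 24/66 = 4/11.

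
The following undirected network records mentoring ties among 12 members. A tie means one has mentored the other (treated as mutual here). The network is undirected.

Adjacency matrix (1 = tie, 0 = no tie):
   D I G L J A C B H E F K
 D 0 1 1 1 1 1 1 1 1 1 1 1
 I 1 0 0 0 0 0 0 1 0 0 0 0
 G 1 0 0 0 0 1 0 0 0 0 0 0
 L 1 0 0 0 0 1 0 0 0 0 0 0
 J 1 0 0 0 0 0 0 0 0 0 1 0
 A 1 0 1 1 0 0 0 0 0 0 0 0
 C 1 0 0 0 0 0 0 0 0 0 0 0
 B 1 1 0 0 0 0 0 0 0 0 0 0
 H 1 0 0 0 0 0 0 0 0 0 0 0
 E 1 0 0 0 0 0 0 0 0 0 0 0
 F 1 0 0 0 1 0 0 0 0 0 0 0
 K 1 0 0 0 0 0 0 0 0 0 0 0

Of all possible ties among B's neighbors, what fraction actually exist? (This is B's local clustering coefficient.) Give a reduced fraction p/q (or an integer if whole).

1

B's neighbors: D and I (k = 2).
Possible neighbor pairs: C(2,2) = 1. Edges among them: D–I → e = 1.
Clustering(B) = 1/1.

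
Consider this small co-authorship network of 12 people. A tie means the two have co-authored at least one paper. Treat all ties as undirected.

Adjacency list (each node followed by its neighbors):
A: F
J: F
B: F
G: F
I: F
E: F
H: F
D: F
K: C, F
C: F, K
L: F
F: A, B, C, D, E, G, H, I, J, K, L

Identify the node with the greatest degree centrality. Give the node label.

Degrees — A:1, B:1, C:2, D:1, E:1, F:11, G:1, H:1, I:1, J:1, K:2, L:1.
The maximum is 11, attained only by F.

F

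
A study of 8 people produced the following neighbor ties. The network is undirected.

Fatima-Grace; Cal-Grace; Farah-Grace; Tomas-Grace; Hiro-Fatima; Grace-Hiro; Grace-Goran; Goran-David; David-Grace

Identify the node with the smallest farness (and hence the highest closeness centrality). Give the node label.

Grace

Farness (sum of distances to all others) for each node — Cal:13, David:12, Farah:13, Fatima:12, Goran:12, Grace:7, Hiro:12, Tomas:13.
The smallest farness is 7, for Grace, so Grace has the highest closeness.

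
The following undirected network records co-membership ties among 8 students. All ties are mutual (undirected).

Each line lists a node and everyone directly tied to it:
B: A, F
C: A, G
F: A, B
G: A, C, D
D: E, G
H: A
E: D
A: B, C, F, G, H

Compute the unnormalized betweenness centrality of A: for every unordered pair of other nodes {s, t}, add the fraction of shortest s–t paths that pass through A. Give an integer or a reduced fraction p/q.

Pairs whose geodesics pass through A — G–F: 1; G–B: 1; G–H: 1; F–H: 1; F–C: 1; F–E: 1; F–D: 1; B–H: 1; B–C: 1; B–E: 1; B–D: 1; H–C: 1; H–E: 1; H–D: 1.
All other pairs contribute 0.
Summing the contributions gives betweenness(A) = 14.

14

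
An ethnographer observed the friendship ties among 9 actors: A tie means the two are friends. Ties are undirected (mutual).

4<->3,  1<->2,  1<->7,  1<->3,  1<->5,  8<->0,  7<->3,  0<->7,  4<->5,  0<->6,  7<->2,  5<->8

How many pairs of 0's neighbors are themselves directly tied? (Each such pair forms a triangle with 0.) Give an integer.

0

0's neighbors are 6, 7, and 8, but none of them are tied to each other, so no triangle contains 0.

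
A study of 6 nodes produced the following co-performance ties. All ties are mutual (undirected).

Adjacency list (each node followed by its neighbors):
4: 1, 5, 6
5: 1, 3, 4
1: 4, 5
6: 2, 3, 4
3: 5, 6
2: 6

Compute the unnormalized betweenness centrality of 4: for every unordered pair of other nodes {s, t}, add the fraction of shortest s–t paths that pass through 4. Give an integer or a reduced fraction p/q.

Pairs whose geodesics pass through 4 — 6–1: 1; 6–5: 1/2; 2–1: 1; 2–5: 1/2.
All other pairs contribute 0.
Summing the contributions gives betweenness(4) = 3.

3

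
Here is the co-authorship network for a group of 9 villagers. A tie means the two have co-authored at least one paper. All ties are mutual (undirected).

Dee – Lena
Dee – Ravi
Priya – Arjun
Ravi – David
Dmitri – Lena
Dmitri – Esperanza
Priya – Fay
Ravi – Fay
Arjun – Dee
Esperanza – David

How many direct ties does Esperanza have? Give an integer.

Esperanza is directly tied to David and Dmitri. That is 2 neighbors, so the degree of Esperanza is 2.

2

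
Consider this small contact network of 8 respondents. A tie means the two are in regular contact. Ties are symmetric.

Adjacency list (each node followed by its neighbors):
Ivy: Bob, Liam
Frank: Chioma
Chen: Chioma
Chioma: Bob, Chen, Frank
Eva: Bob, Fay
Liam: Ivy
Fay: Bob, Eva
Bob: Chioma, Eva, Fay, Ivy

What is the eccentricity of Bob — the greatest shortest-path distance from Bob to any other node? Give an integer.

2

Distances from Bob: Chen:2, Chioma:1, Eva:1, Fay:1, Frank:2, Ivy:1, Liam:2.
The largest is 2 (to Chen, Frank, and Liam), so the eccentricity of Bob is 2.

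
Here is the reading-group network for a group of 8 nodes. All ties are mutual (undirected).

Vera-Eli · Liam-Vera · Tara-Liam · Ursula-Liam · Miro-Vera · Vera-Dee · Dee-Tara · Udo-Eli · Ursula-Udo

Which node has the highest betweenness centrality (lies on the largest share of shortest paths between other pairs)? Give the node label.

Unnormalized betweenness of each node: Dee:3/2, Eli:3, Liam:13/2, Miro:0, Tara:1, Udo:1, Ursula:2, Vera:11.
Vera has the largest value, 11, making it the main broker — the node through which the most shortest paths run.

Vera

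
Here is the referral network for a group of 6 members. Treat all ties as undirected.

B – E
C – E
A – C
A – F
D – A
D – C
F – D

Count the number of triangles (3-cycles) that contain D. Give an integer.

2

D's neighbors: A, C, and F.
Neighbor pairs that are themselves tied: D–A–C; D–A–F. Each forms one triangle with D, for 2 in total.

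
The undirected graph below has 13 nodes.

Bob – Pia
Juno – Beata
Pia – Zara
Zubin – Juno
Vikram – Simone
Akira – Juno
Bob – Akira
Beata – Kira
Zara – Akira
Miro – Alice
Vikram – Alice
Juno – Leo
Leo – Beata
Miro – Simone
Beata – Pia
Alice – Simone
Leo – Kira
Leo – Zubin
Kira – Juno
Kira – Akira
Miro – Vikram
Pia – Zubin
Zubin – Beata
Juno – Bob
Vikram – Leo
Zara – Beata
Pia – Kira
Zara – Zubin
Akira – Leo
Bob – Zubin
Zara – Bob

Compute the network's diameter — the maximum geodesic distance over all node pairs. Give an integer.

Eccentricity of each node (its greatest distance to any other): Akira:3, Alice:4, Beata:3, Bob:4, Juno:3, Kira:3, Leo:2, Miro:4, Pia:4, Simone:4, Vikram:3, Zara:4, Zubin:3.
The maximum eccentricity is 4, realized for instance by the pair Pia–Alice via Pia – Zubin – Leo – Vikram – Alice. So the diameter is 4.

4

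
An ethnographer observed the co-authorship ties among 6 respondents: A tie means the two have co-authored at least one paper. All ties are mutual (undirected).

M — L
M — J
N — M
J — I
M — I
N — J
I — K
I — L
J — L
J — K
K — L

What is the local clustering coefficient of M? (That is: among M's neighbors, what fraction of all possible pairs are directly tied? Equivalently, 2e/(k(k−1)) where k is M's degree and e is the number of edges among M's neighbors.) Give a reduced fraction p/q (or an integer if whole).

2/3

M's neighbors: I, J, L, and N (k = 4).
Possible neighbor pairs: C(4,2) = 6. Edges among them: I–J, I–L, J–L, J–N → e = 4.
Clustering(M) = 4/6 = 2/3.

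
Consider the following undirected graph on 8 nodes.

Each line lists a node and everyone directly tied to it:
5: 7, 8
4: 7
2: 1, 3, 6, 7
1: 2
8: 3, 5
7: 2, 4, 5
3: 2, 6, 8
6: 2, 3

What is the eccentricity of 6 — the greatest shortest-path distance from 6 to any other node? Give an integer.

Distances from 6: 1:2, 2:1, 3:1, 4:3, 5:3, 7:2, 8:2.
The largest is 3 (to 5 and 4), so the eccentricity of 6 is 3.

3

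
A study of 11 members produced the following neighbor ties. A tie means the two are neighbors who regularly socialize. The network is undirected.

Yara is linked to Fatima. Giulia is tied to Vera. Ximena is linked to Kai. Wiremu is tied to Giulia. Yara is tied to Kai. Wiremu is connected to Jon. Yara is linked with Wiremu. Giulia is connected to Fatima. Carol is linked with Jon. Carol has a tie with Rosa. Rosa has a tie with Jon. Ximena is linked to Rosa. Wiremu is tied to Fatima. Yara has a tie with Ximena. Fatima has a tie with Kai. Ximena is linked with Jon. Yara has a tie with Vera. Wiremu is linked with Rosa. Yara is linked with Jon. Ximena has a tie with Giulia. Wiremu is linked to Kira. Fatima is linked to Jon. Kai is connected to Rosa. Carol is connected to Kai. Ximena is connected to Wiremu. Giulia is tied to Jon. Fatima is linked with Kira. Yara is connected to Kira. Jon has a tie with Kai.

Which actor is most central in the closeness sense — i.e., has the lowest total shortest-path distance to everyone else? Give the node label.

Farness (sum of distances to all others) for each node — Carol:19, Fatima:14, Giulia:15, Jon:12, Kai:14, Kira:18, Rosa:16, Vera:20, Wiremu:13, Ximena:14, Yara:13.
The smallest farness is 12, for Jon, so Jon has the highest closeness.

Jon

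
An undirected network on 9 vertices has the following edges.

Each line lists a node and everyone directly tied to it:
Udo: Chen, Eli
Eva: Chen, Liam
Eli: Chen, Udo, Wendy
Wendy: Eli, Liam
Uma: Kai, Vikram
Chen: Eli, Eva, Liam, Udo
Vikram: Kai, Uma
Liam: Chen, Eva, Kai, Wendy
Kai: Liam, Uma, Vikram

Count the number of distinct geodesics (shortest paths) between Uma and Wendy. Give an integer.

1

The shortest distance is 3, and the only length-3 path is Uma–Kai–Liam–Wendy. So there is exactly 1 shortest path.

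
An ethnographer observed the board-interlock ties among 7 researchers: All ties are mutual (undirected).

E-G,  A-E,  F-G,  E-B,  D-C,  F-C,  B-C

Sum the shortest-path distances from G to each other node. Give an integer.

11

Distances from G: A:2, B:2, C:2, D:3, E:1, F:1.
Sum = 2 + 2 + 2 + 3 + 1 + 1 = 11.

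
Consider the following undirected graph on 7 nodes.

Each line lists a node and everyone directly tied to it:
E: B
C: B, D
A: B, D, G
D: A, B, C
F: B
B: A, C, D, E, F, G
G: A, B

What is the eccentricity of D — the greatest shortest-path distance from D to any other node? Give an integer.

Distances from D: A:1, B:1, C:1, E:2, F:2, G:2.
The largest is 2 (to F, E, and G), so the eccentricity of D is 2.

2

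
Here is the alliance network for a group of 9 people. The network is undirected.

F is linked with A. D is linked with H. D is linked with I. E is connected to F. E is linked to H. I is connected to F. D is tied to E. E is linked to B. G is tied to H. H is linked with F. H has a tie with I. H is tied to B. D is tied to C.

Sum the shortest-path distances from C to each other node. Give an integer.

Distances from C: A:4, B:3, D:1, E:2, F:3, G:3, H:2, I:2.
Sum = 4 + 3 + 1 + 2 + 3 + 3 + 2 + 2 = 20.

20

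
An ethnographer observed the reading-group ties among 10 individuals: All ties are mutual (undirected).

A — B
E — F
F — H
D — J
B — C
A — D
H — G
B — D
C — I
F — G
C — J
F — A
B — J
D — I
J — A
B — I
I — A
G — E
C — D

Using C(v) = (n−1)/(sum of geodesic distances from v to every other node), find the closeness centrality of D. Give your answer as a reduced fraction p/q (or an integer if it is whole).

9/16

Distances from D: A:1, B:1, C:1, E:3, F:2, G:3, H:3, I:1, J:1. Sum = 16.
n = 10, so closeness = 9/16.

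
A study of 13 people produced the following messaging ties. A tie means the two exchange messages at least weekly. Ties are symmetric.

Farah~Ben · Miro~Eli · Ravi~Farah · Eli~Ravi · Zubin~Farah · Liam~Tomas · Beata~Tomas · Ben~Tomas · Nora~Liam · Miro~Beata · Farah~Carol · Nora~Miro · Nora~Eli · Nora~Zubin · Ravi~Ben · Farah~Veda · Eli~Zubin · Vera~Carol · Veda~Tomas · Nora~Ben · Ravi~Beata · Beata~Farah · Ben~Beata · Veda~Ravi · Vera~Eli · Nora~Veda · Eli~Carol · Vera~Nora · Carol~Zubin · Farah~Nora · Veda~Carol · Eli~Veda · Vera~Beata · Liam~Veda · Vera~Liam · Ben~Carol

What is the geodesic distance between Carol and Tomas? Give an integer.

2

One shortest route is Carol – Veda – Tomas, which uses 2 edges, and Carol and Tomas are not directly tied, so nothing shorter exists. So d(Carol,Tomas) = 2.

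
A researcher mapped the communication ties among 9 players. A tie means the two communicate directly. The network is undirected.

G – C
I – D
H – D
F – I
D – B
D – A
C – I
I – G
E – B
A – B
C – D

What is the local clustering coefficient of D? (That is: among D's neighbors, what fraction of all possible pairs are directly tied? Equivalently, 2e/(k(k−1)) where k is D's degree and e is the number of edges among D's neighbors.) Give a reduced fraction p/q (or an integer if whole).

D's neighbors: A, B, C, H, and I (k = 5).
Possible neighbor pairs: C(5,2) = 10. Edges among them: A–B, C–I → e = 2.
Clustering(D) = 2/10 = 1/5.

1/5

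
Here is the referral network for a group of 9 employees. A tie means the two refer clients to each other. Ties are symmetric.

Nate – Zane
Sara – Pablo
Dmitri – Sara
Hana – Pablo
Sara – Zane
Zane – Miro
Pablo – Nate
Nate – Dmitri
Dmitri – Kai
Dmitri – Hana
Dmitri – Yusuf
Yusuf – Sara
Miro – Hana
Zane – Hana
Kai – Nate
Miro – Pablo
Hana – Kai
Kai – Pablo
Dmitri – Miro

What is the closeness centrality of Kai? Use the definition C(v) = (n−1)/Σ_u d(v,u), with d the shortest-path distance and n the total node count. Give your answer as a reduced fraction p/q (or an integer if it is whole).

Distances from Kai: Dmitri:1, Hana:1, Miro:2, Nate:1, Pablo:1, Sara:2, Yusuf:2, Zane:2. Sum = 12.
n = 9, so closeness = 8/12 = 2/3.

2/3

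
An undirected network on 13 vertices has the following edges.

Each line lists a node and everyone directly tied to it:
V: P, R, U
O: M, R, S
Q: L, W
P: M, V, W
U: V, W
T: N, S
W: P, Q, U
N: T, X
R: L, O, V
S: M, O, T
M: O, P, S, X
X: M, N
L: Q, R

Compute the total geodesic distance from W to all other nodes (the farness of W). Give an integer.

Distances from W: L:2, M:2, N:4, O:3, P:1, Q:1, R:3, S:3, T:4, U:1, V:2, X:3.
Sum = 2 + 2 + 4 + 3 + 1 + 1 + 3 + 3 + 4 + 1 + 2 + 3 = 29.

29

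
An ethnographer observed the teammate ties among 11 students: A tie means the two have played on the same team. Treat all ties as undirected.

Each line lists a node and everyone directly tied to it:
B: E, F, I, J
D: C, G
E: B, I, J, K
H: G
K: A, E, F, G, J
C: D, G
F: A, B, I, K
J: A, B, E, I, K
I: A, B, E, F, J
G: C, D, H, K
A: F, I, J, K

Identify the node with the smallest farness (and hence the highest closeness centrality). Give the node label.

Farness (sum of distances to all others) for each node — A:19, B:23, C:26, D:26, E:19, F:19, G:18, H:27, I:22, J:18, K:15.
The smallest farness is 15, for K, so K has the highest closeness.

K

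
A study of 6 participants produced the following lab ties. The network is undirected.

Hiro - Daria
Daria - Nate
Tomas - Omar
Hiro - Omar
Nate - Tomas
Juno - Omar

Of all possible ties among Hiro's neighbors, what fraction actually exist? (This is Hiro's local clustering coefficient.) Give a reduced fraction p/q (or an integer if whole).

Hiro's neighbors: Daria and Omar (k = 2).
Possible neighbor pairs: C(2,2) = 1. Edges among them: none → e = 0.
Clustering(Hiro) = 0/1.

0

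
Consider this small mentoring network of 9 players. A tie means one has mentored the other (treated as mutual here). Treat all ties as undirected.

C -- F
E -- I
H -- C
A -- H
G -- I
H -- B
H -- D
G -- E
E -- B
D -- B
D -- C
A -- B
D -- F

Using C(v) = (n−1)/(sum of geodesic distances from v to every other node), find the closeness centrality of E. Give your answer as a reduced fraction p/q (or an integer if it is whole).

8/15

Distances from E: A:2, B:1, C:3, D:2, F:3, G:1, H:2, I:1. Sum = 15.
n = 9, so closeness = 8/15.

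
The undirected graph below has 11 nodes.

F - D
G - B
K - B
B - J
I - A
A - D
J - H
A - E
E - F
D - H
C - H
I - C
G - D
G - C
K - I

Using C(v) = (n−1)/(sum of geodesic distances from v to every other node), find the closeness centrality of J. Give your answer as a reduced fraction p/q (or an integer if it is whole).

Distances from J: A:3, B:1, C:2, D:2, E:4, F:3, G:2, H:1, I:3, K:2. Sum = 23.
n = 11, so closeness = 10/23.

10/23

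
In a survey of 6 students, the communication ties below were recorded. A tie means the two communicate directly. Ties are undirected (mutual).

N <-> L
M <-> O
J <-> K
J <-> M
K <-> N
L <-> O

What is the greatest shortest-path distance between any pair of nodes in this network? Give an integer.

3

Eccentricity of each node (its greatest distance to any other): J:3, K:3, L:3, M:3, N:3, O:3.
The maximum eccentricity is 3, realized for instance by the pair O–K via O – L – N – K. So the diameter is 3.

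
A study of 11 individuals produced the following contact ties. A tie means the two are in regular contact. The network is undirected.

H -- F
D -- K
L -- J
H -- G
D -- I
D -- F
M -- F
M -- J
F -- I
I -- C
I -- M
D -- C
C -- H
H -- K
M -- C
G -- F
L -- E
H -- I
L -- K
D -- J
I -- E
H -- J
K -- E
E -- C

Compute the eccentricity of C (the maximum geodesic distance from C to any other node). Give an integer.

2

Distances from C: D:1, E:1, F:2, G:2, H:1, I:1, J:2, K:2, L:2, M:1.
The largest is 2 (to L, K, F, J, and G), so the eccentricity of C is 2.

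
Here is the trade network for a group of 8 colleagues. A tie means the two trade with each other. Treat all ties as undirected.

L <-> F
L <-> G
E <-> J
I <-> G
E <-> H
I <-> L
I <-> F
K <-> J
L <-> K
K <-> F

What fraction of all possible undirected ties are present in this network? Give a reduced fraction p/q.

5/14

There are 10 edges and 8 nodes, so the maximum possible is C(8,2) = 28.
Density = 10/28 = 5/14.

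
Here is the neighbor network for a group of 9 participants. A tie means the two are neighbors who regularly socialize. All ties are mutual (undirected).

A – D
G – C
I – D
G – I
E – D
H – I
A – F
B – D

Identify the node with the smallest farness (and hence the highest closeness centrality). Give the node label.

D

Farness (sum of distances to all others) for each node — A:18, B:20, C:26, D:13, E:20, F:25, G:19, H:21, I:14.
The smallest farness is 13, for D, so D has the highest closeness.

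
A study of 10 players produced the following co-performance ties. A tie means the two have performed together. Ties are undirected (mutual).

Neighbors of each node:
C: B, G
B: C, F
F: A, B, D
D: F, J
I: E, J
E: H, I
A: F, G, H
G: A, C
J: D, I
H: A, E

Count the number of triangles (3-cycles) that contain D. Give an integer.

0

D's neighbors are F and J, but none of them are tied to each other, so no triangle contains D.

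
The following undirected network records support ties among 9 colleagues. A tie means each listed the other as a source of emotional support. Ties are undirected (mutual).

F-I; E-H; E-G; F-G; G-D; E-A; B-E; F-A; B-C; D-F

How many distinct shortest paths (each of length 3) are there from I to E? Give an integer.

2

The shortest distance is 3. The length-3 paths are: I–F–A–E; I–F–G–E.
That gives 2 distinct shortest paths.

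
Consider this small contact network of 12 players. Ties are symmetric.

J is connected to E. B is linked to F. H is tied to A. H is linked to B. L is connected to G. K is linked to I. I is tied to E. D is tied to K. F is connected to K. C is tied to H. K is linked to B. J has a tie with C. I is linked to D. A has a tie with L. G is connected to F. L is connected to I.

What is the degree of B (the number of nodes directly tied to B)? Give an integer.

B is directly tied to F, H, and K. That is 3 neighbors, so the degree of B is 3.

3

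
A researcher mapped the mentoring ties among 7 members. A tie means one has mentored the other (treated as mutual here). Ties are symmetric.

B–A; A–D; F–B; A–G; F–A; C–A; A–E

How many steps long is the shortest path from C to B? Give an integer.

One shortest route is C – A – B, which uses 2 edges, and C and B are not directly tied, so nothing shorter exists. So d(C,B) = 2.

2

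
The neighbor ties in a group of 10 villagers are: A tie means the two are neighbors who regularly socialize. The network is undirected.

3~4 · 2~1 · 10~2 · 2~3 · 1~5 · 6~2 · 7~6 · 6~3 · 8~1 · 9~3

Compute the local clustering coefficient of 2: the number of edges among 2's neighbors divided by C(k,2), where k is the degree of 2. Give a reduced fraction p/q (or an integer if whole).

1/6

2's neighbors: 1, 3, 6, and 10 (k = 4).
Possible neighbor pairs: C(4,2) = 6. Edges among them: 3–6 → e = 1.
Clustering(2) = 1/6.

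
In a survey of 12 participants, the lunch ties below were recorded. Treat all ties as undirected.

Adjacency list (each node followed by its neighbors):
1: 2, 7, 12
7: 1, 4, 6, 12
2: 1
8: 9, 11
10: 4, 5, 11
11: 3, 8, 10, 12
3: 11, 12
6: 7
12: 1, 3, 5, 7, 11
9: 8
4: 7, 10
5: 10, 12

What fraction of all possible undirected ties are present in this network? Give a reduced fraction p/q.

5/22

There are 15 edges and 12 nodes, so the maximum possible is C(12,2) = 66.
Density = 15/66 = 5/22.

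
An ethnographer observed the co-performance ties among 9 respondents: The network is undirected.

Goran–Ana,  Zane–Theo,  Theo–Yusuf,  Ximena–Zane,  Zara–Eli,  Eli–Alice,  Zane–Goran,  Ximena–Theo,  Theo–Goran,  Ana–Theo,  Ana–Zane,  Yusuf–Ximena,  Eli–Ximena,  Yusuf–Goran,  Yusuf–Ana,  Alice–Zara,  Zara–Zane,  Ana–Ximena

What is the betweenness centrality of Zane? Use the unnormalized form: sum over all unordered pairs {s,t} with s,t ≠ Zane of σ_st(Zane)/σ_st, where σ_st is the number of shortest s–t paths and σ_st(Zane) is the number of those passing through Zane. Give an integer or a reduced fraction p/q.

139/20

Pairs whose geodesics pass through Zane — Zara–Theo: 1; Zara–Ana: 1; Zara–Yusuf: 4/5; Zara–Ximena: 1/2; Zara–Goran: 1; Alice–Theo: 1/2; Alice–Ana: 1/2; Alice–Goran: 1; Eli–Goran: 2/5; Ximena–Goran: 1/4.
All other pairs contribute 0.
Summing the contributions gives betweenness(Zane) = 139/20.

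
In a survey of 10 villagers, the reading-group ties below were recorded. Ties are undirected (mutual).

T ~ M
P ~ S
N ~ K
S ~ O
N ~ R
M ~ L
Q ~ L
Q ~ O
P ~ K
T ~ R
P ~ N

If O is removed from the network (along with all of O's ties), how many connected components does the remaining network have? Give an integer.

1

O's neighbors (Q and S) remain reachable from one another through other ties, so the rest of the network stays in one piece.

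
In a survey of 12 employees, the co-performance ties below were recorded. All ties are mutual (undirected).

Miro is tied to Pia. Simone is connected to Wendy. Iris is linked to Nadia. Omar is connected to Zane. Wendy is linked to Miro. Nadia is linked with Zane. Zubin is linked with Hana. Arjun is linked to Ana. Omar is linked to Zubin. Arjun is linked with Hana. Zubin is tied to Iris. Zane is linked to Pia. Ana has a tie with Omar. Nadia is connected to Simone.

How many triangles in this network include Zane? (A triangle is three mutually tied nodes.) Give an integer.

Zane's neighbors are Nadia, Omar, and Pia, but none of them are tied to each other, so no triangle contains Zane.

0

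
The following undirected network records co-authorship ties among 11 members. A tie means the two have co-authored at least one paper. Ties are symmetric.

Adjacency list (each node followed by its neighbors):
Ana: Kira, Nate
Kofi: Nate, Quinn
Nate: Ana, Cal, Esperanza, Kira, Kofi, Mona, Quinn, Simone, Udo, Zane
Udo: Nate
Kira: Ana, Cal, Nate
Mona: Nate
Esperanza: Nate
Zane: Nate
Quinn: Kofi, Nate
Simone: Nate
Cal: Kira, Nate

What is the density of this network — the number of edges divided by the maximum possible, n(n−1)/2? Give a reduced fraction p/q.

13/55

There are 13 edges and 11 nodes, so the maximum possible is C(11,2) = 55.
Density = 13/55.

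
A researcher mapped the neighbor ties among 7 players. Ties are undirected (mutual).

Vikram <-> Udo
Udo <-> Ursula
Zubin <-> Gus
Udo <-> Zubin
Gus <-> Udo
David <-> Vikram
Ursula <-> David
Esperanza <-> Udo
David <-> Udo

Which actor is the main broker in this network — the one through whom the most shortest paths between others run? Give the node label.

Udo

Unnormalized betweenness of each node: David:1/2, Esperanza:0, Gus:0, Udo:23/2, Ursula:0, Vikram:0, Zubin:0.
Udo has the largest value, 23/2, making it the main broker — the node through which the most shortest paths run.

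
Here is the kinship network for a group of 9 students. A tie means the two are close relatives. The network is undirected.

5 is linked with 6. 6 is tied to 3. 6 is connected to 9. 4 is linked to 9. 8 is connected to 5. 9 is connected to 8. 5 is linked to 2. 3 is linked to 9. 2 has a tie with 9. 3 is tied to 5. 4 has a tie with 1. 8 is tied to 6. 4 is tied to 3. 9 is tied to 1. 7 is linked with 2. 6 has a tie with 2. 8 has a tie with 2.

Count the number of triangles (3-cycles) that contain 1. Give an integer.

1's neighbors: 4 and 9.
Neighbor pairs that are themselves tied: 1–4–9. Each forms one triangle with 1, for 1 in total.

1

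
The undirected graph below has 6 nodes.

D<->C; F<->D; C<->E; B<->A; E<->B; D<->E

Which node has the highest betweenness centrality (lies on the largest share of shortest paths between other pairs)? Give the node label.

E

Unnormalized betweenness of each node: A:0, B:4, C:0, D:4, E:6, F:0.
E has the largest value, 6, making it the main broker — the node through which the most shortest paths run.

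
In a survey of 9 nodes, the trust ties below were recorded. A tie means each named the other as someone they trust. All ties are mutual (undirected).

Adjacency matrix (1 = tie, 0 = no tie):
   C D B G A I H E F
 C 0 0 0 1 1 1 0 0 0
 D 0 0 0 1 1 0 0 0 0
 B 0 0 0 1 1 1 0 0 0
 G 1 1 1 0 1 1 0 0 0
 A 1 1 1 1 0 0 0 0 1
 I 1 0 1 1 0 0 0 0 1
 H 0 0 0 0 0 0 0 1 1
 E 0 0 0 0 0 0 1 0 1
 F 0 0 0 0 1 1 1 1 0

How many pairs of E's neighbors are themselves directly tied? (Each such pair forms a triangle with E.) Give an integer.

E's neighbors: F and H.
Neighbor pairs that are themselves tied: E–F–H. Each forms one triangle with E, for 1 in total.

1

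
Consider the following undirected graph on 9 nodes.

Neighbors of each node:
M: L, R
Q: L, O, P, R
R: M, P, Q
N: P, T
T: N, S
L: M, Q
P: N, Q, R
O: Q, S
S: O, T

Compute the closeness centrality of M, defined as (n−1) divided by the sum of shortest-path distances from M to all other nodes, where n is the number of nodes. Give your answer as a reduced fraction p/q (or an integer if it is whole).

2/5

Distances from M: L:1, N:3, O:3, P:2, Q:2, R:1, S:4, T:4. Sum = 20.
n = 9, so closeness = 8/20 = 2/5.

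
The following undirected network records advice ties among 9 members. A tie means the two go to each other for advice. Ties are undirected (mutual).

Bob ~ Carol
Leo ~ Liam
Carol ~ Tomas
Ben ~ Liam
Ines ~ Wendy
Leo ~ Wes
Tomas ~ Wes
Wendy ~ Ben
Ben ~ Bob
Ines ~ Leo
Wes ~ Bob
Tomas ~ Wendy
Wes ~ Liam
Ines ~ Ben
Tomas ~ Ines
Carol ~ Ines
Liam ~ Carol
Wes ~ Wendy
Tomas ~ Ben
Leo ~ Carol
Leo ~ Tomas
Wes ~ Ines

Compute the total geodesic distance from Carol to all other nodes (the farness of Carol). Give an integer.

11

Distances from Carol: Ben:2, Bob:1, Ines:1, Leo:1, Liam:1, Tomas:1, Wendy:2, Wes:2.
Sum = 2 + 1 + 1 + 1 + 1 + 1 + 2 + 2 = 11.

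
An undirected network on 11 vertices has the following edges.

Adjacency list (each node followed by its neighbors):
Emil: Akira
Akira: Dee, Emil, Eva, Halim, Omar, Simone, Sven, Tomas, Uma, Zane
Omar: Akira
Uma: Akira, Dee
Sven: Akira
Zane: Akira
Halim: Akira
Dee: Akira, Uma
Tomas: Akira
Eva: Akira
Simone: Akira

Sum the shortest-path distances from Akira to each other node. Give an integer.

10

Distances from Akira: Dee:1, Emil:1, Eva:1, Halim:1, Omar:1, Simone:1, Sven:1, Tomas:1, Uma:1, Zane:1.
Sum = 1 + 1 + 1 + 1 + 1 + 1 + 1 + 1 + 1 + 1 = 10.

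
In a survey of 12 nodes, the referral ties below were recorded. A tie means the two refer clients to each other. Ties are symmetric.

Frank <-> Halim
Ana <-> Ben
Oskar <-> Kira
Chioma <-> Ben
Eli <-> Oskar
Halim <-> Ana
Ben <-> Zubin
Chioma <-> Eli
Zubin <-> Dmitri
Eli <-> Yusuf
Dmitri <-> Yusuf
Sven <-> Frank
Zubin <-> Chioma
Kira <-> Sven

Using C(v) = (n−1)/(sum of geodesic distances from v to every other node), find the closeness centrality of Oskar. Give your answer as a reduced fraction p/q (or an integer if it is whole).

11/28

Distances from Oskar: Ana:4, Ben:3, Chioma:2, Dmitri:3, Eli:1, Frank:3, Halim:4, Kira:1, Sven:2, Yusuf:2, Zubin:3. Sum = 28.
n = 12, so closeness = 11/28.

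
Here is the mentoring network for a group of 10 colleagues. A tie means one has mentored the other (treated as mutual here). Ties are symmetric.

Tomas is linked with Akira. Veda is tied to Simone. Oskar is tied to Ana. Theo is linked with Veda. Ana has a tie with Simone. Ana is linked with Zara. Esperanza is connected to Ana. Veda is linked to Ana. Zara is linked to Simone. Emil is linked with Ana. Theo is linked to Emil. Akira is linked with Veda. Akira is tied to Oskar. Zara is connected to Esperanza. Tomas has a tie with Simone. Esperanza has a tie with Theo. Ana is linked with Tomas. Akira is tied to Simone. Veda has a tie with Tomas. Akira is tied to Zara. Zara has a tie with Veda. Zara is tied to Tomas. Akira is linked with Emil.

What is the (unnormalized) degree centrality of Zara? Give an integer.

Zara is directly tied to Akira, Ana, Esperanza, Simone, Tomas, and Veda. That is 6 neighbors, so the degree of Zara is 6.

6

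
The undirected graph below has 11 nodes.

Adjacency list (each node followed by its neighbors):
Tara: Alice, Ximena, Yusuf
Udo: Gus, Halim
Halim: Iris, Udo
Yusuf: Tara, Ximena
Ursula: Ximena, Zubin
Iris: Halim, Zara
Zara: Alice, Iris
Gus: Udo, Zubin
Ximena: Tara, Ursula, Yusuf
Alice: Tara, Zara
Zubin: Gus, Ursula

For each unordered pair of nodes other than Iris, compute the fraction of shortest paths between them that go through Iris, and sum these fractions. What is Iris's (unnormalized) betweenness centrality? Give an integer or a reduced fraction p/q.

Pairs whose geodesics pass through Iris — Yusuf–Halim: 1; Tara–Halim: 1; Tara–Udo: 1/2; Alice–Halim: 1; Alice–Udo: 1; Alice–Gus: 1/2; Zara–Halim: 1; Zara–Udo: 1; Zara–Gus: 1; Zara–Zubin: 1/2; Halim–Ximena: 1/2.
All other pairs contribute 0.
Summing the contributions gives betweenness(Iris) = 9.

9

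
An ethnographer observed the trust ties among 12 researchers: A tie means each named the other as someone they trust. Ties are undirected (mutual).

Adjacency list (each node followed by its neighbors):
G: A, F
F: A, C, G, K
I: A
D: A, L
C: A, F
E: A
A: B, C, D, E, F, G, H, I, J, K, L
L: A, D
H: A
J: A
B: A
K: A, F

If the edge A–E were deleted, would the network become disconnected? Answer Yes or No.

Without the A–E edge there is no alternate route between A and E, so the network disconnects. It is a bridge.

Yes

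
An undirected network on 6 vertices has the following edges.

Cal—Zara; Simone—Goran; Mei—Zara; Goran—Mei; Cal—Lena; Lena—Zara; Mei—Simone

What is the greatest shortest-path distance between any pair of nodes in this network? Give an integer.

Eccentricity of each node (its greatest distance to any other): Cal:3, Goran:3, Lena:3, Mei:2, Simone:3, Zara:2.
The maximum eccentricity is 3, realized for instance by the pair Lena–Simone via Lena – Zara – Mei – Simone. So the diameter is 3.

3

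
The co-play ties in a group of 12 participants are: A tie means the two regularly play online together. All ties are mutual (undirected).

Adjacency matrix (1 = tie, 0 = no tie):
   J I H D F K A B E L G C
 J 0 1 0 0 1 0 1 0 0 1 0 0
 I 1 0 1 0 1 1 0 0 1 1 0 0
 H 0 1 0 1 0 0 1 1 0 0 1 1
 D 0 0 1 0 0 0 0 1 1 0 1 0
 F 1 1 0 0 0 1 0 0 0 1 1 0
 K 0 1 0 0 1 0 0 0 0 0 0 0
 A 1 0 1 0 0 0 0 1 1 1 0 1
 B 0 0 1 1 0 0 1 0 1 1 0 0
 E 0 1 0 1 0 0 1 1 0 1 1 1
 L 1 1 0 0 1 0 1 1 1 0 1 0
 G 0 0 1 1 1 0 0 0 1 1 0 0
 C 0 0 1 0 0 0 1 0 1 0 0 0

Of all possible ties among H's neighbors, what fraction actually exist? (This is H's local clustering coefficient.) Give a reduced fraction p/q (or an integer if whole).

H's neighbors: A, B, C, D, G, and I (k = 6).
Possible neighbor pairs: C(6,2) = 15. Edges among them: A–B, A–C, B–D, D–G → e = 4.
Clustering(H) = 4/15.

4/15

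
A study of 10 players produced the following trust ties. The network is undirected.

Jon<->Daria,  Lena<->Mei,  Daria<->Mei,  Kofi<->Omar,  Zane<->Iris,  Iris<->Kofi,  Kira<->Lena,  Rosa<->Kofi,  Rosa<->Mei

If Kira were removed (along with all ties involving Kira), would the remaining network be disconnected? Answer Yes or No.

No

Even without Kira, every remaining node can still reach every other (the residual graph is connected), so Kira is not a cut vertex.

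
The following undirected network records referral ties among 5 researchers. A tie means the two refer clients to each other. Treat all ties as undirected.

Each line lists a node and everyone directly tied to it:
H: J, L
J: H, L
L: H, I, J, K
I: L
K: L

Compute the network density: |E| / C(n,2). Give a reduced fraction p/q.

1/2

There are 5 edges and 5 nodes, so the maximum possible is C(5,2) = 10.
Density = 5/10 = 1/2.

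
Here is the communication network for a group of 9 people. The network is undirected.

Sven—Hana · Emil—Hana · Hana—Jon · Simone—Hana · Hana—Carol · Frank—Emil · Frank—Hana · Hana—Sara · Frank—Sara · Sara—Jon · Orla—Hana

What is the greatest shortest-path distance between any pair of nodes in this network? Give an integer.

Eccentricity of each node (its greatest distance to any other): Carol:2, Emil:2, Frank:2, Hana:1, Jon:2, Orla:2, Sara:2, Simone:2, Sven:2.
The maximum eccentricity is 2, realized for instance by the pair Sven–Simone via Sven – Hana – Simone. So the diameter is 2.

2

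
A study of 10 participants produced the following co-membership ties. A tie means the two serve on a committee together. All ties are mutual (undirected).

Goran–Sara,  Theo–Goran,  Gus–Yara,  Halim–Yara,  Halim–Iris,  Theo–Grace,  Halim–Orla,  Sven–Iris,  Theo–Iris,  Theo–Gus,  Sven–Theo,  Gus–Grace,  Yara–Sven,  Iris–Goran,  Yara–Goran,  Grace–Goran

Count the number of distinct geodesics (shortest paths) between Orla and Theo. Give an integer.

The shortest distance is 3, and the only length-3 path is Orla–Halim–Iris–Theo. So there is exactly 1 shortest path.

1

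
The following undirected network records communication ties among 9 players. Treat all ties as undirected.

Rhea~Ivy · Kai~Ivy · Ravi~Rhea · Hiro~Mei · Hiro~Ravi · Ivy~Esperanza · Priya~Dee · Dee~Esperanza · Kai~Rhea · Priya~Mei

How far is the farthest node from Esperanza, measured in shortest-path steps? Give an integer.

Distances from Esperanza: Dee:1, Hiro:4, Ivy:1, Kai:2, Mei:3, Priya:2, Ravi:3, Rhea:2.
The largest is 4 (to Hiro), so the eccentricity of Esperanza is 4.

4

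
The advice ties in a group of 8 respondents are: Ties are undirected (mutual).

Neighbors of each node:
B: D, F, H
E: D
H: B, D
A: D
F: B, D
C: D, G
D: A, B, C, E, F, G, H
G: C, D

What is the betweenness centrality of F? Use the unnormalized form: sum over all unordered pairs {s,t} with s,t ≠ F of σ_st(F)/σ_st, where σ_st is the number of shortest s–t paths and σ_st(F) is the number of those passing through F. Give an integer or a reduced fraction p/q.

0

No shortest path between any pair of other nodes passes through F.
Summing the contributions gives betweenness(F) = 0.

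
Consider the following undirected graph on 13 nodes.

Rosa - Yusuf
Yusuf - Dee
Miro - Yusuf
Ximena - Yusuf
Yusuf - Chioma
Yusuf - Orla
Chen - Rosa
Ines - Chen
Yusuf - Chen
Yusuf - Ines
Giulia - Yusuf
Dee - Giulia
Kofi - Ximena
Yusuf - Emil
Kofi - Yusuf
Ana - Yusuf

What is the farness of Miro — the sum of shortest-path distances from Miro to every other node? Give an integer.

Distances from Miro: Ana:2, Chen:2, Chioma:2, Dee:2, Emil:2, Giulia:2, Ines:2, Kofi:2, Orla:2, Rosa:2, Ximena:2, Yusuf:1.
Sum = 2 + 2 + 2 + 2 + 2 + 2 + 2 + 2 + 2 + 2 + 2 + 1 = 23.

23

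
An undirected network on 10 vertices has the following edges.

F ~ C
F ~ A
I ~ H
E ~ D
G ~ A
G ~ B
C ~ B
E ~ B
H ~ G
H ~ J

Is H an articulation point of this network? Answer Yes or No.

Removing H leaves {A, B, C, D, E, F, and G} with no path to {J}, so the network splits into 3 components. H is a cut vertex.

Yes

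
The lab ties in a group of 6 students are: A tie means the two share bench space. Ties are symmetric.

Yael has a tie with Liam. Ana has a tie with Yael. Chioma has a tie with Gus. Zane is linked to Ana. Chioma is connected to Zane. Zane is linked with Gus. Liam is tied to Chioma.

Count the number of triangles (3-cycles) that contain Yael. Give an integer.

Yael's neighbors are Ana and Liam, but none of them are tied to each other, so no triangle contains Yael.

0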